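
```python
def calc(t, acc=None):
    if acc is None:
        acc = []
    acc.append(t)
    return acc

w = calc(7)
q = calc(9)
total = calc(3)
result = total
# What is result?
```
[3]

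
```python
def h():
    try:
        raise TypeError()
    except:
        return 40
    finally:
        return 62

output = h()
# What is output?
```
62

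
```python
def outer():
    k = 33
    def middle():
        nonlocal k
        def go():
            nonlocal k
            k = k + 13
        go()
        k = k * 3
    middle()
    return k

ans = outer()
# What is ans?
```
138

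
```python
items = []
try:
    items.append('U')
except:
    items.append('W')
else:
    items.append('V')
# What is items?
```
['U', 'V']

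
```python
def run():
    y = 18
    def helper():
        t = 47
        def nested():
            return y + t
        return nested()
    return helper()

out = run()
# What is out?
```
65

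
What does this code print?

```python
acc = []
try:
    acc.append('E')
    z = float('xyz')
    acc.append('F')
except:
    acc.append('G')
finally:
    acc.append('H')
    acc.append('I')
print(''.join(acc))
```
EGHI

Code before exception runs, then except, then all of finally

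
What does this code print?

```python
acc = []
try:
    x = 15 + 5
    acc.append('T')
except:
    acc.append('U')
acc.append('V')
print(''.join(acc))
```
TV

No exception, try block completes normally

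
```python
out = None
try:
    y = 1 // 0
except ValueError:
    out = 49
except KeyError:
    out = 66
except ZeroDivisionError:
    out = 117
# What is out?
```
117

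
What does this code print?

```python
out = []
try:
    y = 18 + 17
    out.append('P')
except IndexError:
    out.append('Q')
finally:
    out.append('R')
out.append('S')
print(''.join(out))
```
PRS

finally runs after normal execution too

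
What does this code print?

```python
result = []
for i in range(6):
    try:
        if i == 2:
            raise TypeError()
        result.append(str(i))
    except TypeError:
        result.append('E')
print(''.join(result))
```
01E345

Exception on i=2 caught, loop continues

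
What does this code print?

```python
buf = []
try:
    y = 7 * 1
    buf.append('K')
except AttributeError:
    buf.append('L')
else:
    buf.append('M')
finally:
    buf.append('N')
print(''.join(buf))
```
KMN

else runs before finally when no exception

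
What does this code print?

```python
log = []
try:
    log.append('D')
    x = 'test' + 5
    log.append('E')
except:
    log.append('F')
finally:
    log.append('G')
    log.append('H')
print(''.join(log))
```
DFGH

Code before exception runs, then except, then all of finally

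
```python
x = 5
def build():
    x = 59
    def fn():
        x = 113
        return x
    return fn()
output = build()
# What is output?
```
113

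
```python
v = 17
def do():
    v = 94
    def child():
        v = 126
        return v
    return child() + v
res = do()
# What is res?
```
220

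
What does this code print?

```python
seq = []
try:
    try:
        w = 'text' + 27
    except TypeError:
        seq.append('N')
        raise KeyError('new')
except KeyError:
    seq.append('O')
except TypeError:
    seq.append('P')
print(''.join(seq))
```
NO

New KeyError raised, caught by outer KeyError handler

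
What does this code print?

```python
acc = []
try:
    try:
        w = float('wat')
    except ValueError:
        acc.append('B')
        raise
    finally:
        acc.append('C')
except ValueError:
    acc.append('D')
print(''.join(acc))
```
BCD

finally runs before re-raised exception propagates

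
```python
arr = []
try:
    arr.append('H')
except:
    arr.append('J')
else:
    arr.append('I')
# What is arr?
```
['H', 'I']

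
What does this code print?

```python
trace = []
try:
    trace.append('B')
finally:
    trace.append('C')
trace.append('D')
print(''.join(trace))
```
BCD

try/finally without except, no exception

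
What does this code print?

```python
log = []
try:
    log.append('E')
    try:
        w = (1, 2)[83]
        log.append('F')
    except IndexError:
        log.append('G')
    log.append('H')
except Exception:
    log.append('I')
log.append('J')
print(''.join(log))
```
EGHJ

Inner exception caught by inner handler, outer continues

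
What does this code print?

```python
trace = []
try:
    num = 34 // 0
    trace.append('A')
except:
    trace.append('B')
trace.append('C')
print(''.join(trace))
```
BC

Exception raised in try, caught by bare except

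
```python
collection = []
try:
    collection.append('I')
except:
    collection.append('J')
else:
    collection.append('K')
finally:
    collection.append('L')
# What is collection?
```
['I', 'K', 'L']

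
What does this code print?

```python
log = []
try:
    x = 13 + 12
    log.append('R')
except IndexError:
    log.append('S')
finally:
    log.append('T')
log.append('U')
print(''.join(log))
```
RTU

finally runs after normal execution too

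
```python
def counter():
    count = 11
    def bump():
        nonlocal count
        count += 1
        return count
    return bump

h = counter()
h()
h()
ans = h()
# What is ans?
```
14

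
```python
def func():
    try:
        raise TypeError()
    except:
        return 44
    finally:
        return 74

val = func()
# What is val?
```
74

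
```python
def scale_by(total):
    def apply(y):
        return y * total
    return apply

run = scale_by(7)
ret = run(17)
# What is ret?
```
119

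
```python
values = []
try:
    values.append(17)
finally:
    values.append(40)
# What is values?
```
[17, 40]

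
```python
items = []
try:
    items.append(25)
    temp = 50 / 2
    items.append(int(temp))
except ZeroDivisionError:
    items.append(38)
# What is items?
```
[25, 25]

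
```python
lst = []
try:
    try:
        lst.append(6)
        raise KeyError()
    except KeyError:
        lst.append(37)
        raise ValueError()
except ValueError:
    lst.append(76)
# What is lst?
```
[6, 37, 76]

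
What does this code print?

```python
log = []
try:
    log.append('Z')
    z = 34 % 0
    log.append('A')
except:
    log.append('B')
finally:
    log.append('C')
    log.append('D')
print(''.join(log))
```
ZBCD

Code before exception runs, then except, then all of finally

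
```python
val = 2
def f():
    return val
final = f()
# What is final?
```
2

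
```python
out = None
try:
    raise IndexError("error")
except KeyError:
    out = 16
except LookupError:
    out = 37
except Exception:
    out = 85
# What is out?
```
37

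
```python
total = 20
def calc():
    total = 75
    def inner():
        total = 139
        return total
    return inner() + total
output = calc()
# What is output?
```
214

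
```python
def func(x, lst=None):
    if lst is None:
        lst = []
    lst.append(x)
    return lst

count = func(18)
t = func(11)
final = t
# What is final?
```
[11]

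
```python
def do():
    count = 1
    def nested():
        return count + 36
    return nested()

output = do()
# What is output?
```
37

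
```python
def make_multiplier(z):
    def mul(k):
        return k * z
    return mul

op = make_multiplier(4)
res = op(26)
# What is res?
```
104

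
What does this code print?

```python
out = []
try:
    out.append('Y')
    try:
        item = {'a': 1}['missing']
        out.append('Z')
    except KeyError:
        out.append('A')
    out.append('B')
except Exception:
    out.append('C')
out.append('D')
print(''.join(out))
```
YABD

Inner exception caught by inner handler, outer continues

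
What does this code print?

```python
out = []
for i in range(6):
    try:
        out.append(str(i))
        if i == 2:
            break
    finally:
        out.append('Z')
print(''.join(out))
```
0Z1Z2Z

finally runs even when breaking out of loop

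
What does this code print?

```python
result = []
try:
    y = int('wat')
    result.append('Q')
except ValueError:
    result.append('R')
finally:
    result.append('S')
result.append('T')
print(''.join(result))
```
RST

finally always runs, even after exception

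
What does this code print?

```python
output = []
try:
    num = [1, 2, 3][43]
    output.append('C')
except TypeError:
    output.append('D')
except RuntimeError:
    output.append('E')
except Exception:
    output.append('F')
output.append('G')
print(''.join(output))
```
FG

IndexError not specifically caught, falls to Exception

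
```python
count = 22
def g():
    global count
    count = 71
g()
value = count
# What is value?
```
71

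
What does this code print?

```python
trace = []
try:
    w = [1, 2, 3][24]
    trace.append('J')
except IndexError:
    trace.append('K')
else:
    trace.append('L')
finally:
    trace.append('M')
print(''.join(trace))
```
KM

Exception: except runs, else skipped, finally runs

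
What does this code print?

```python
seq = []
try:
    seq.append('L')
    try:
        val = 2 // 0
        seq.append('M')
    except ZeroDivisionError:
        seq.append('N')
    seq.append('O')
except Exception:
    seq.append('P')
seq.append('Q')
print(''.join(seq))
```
LNOQ

Inner exception caught by inner handler, outer continues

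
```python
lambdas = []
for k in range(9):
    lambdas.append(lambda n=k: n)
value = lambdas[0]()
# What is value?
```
0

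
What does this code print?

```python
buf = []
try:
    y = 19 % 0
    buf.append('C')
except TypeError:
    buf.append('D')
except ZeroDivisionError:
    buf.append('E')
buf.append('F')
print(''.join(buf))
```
EF

ZeroDivisionError is caught by its specific handler, not TypeError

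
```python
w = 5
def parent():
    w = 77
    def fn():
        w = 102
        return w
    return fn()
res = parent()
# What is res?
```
102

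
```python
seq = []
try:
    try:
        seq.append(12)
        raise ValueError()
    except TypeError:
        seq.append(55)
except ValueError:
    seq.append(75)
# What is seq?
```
[12, 75]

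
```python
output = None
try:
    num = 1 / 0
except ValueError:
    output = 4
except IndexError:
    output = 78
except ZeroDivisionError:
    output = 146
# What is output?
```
146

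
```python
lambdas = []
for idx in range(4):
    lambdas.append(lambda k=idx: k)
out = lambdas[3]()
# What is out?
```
3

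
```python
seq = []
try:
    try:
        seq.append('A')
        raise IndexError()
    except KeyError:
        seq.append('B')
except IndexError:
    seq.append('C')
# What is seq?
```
['A', 'C']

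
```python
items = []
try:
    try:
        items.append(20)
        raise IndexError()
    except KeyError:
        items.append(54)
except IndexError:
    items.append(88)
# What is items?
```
[20, 88]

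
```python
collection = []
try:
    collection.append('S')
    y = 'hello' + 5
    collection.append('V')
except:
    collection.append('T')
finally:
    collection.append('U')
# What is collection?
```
['S', 'T', 'U']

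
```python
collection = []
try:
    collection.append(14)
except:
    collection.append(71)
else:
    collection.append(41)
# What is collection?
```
[14, 41]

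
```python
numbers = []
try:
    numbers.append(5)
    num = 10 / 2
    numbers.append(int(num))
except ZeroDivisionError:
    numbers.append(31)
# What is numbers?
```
[5, 5]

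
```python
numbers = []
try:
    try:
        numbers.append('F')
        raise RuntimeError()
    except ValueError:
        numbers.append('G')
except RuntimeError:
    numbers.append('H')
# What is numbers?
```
['F', 'H']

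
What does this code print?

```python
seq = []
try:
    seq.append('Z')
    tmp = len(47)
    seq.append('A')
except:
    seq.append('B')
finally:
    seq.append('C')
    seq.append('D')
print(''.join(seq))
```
ZBCD

Code before exception runs, then except, then all of finally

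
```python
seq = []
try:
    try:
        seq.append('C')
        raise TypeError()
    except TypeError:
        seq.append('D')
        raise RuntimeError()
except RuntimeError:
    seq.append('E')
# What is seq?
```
['C', 'D', 'E']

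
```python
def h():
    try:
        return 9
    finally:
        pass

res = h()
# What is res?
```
9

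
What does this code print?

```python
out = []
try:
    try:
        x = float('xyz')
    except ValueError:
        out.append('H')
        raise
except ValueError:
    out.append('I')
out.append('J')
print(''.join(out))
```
HIJ

raise without argument re-raises current exception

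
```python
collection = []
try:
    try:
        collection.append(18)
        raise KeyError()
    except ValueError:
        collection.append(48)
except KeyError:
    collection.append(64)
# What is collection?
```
[18, 64]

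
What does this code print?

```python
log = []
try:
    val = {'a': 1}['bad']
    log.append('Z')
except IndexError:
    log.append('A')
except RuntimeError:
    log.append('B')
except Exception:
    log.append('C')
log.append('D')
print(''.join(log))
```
CD

KeyError not specifically caught, falls to Exception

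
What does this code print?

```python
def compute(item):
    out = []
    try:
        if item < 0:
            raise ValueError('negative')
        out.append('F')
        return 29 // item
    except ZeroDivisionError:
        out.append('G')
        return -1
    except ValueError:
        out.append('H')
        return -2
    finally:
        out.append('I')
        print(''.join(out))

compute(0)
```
FGI

item=0 causes ZeroDivisionError, caught, finally prints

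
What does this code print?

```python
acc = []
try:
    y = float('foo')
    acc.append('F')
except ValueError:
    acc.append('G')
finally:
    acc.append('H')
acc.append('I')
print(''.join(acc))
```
GHI

finally always runs, even after exception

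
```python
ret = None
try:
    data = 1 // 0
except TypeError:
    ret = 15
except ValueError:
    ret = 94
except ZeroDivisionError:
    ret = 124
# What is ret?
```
124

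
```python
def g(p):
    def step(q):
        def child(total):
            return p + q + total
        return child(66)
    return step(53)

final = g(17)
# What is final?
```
136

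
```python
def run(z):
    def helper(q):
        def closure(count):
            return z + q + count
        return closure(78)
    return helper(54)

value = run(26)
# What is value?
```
158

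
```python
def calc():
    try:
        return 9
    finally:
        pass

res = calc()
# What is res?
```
9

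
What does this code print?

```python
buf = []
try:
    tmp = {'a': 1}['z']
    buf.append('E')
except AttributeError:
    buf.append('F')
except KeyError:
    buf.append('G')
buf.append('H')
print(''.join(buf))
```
GH

KeyError is caught by its specific handler, not AttributeError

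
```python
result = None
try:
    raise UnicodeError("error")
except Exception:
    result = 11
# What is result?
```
11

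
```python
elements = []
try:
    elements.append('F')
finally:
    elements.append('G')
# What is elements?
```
['F', 'G']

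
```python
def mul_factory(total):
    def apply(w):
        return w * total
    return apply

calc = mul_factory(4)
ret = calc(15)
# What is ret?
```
60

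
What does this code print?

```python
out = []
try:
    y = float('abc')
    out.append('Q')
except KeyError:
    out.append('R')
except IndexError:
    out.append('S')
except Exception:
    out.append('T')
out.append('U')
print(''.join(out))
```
TU

ValueError not specifically caught, falls to Exception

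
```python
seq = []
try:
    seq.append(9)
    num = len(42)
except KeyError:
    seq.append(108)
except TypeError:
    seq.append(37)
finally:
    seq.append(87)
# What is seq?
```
[9, 37, 87]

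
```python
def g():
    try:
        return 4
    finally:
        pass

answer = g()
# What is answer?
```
4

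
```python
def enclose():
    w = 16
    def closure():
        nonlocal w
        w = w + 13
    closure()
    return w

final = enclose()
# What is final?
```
29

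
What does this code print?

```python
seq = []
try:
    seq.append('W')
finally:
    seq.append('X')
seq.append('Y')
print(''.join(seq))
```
WXY

try/finally without except, no exception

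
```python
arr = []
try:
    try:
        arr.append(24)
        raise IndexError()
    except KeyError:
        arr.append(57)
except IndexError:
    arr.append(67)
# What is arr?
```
[24, 67]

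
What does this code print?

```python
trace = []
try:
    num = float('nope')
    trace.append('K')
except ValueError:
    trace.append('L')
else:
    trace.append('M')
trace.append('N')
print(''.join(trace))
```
LN

else block skipped when exception is caught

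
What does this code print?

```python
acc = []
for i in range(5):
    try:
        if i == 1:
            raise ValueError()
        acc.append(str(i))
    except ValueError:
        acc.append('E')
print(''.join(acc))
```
0E234

Exception on i=1 caught, loop continues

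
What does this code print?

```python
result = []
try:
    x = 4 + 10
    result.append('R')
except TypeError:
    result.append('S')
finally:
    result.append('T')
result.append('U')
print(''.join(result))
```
RTU

finally runs after normal execution too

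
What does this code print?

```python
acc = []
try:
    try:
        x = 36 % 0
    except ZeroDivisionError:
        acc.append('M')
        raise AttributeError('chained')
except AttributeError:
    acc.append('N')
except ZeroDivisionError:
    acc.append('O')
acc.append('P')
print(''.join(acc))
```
MNP

AttributeError raised and caught, original ZeroDivisionError not re-raised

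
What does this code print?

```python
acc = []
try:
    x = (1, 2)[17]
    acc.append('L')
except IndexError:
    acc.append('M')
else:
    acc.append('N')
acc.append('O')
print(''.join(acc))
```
MO

else block skipped when exception is caught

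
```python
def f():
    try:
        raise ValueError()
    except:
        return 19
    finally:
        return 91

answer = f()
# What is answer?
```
91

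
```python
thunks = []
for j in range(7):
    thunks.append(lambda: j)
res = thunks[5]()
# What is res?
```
6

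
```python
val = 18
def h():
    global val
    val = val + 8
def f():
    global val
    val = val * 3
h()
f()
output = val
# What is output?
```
78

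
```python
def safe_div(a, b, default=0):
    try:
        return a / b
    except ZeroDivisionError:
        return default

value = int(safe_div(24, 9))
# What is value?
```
2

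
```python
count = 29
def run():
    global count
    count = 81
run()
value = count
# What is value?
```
81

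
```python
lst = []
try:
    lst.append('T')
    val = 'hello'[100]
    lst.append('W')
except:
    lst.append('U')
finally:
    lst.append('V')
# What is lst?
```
['T', 'U', 'V']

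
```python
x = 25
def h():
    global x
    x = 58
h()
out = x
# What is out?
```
58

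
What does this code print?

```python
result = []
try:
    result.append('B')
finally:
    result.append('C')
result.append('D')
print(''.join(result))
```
BCD

try/finally without except, no exception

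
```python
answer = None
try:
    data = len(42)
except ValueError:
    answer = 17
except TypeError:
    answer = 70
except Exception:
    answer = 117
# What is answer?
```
70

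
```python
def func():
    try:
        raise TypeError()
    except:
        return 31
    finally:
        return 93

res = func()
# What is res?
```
93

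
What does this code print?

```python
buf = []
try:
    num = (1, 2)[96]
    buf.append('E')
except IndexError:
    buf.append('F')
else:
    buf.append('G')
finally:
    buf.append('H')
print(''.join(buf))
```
FH

Exception: except runs, else skipped, finally runs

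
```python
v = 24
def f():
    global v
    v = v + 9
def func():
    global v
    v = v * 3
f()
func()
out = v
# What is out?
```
99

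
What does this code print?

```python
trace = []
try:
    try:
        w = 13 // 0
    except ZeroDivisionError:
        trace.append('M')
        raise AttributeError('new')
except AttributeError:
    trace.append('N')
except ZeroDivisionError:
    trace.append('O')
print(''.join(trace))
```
MN

New AttributeError raised, caught by outer AttributeError handler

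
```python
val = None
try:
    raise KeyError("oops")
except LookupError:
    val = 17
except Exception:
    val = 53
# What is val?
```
17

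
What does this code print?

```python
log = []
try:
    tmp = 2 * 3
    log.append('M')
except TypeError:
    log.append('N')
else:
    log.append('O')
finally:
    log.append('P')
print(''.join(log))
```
MOP

else runs before finally when no exception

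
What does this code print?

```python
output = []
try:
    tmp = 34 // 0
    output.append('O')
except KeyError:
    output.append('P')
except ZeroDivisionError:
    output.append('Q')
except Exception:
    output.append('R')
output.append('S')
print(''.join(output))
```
QS

ZeroDivisionError matches before generic Exception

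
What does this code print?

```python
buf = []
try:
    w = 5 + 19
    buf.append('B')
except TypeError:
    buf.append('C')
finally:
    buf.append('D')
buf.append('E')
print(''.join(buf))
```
BDE

finally runs after normal execution too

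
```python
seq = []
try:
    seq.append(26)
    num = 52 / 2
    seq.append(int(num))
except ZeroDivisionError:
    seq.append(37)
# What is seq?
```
[26, 26]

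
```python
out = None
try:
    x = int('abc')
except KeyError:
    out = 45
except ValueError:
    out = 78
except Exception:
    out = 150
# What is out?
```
78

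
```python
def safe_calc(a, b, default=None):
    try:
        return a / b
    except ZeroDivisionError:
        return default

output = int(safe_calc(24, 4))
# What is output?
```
6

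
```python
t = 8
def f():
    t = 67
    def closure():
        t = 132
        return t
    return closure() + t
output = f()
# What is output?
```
199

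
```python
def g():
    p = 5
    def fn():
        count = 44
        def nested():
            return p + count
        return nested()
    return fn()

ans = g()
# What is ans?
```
49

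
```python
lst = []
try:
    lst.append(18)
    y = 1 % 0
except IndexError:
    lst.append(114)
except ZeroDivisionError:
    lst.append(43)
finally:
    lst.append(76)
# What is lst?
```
[18, 43, 76]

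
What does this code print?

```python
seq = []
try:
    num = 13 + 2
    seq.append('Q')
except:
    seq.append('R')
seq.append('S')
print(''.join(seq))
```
QS

No exception, try block completes normally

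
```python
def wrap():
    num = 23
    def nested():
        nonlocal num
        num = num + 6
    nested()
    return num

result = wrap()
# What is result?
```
29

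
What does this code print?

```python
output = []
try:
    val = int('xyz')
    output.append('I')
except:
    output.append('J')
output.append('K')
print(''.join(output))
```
JK

Exception raised in try, caught by bare except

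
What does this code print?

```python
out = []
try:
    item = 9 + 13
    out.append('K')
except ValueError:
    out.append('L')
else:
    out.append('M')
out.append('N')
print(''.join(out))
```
KMN

else block runs when no exception occurs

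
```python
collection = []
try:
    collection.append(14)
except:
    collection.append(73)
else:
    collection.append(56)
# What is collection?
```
[14, 56]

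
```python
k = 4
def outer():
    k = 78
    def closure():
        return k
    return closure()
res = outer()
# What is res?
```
78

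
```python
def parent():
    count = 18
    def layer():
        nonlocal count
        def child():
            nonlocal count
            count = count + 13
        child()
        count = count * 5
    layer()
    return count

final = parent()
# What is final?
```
155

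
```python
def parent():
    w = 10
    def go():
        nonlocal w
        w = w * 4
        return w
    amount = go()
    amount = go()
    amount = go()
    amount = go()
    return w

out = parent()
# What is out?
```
2560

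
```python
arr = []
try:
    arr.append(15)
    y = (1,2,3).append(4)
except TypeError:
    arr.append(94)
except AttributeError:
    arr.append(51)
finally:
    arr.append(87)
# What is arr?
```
[15, 51, 87]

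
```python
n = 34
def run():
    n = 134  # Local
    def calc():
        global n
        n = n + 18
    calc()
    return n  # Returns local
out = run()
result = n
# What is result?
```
52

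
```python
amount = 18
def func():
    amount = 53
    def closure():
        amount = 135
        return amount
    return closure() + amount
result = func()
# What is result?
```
188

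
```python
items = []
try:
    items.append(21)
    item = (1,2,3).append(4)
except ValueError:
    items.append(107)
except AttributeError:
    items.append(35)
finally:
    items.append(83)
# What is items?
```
[21, 35, 83]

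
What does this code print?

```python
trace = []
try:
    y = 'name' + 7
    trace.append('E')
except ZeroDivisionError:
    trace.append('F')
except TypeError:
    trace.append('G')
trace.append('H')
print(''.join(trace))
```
GH

TypeError is caught by its specific handler, not ZeroDivisionError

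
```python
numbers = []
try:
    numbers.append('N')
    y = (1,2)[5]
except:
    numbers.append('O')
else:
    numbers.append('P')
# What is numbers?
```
['N', 'O']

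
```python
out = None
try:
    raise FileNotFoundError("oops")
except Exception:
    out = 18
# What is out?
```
18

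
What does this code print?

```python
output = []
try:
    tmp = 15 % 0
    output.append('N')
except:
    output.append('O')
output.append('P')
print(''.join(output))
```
OP

Exception raised in try, caught by bare except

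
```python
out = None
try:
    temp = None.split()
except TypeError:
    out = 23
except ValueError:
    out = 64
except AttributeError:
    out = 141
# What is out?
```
141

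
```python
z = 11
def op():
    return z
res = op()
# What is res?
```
11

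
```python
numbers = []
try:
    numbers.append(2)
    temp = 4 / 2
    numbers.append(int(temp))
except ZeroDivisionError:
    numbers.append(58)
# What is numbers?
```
[2, 2]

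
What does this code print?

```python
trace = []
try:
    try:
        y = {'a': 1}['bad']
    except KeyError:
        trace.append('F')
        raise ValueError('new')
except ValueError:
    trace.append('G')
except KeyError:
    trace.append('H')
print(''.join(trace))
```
FG

New ValueError raised, caught by outer ValueError handler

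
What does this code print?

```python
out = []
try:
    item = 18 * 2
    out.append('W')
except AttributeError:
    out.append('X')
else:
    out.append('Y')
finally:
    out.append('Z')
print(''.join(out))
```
WYZ

else runs before finally when no exception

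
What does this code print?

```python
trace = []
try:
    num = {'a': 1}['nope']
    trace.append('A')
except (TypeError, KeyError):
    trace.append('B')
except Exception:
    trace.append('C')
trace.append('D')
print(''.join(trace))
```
BD

KeyError matches tuple containing it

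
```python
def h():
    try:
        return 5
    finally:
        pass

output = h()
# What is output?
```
5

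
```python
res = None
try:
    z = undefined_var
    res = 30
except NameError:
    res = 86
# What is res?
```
86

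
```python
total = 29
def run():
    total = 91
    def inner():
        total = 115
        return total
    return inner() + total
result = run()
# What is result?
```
206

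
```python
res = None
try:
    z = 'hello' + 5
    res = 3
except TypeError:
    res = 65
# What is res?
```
65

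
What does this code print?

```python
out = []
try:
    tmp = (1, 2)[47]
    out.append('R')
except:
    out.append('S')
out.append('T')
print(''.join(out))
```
ST

Exception raised in try, caught by bare except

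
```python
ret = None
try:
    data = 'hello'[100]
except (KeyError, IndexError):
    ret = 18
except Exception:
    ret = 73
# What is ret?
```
18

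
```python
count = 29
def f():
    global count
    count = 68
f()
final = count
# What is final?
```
68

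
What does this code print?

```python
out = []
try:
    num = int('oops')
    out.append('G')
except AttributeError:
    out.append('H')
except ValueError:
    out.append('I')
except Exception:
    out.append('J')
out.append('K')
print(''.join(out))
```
IK

ValueError matches before generic Exception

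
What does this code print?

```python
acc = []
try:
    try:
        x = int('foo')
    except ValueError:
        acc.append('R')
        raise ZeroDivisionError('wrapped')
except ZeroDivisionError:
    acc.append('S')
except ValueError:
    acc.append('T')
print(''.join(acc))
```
RS

New ZeroDivisionError raised, caught by outer ZeroDivisionError handler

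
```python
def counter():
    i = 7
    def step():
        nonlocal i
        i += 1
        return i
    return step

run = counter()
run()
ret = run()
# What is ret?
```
9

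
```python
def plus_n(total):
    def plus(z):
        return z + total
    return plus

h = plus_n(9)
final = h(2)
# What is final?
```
11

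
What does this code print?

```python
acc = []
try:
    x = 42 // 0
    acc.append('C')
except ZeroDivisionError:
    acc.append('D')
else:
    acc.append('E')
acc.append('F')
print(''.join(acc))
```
DF

else block skipped when exception is caught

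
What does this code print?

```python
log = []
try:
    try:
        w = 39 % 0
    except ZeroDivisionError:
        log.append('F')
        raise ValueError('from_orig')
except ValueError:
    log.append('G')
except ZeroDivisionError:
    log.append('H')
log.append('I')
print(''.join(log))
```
FGI

ValueError raised and caught, original ZeroDivisionError not re-raised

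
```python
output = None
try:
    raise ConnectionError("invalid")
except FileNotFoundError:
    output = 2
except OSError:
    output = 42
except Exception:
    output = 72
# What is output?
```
42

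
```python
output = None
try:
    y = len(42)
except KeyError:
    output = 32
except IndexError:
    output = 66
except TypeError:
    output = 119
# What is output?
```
119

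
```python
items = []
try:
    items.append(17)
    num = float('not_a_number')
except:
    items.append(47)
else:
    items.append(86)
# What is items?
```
[17, 47]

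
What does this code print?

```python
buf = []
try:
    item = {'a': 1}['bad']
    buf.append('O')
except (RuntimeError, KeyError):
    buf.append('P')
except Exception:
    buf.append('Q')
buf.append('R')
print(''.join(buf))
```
PR

KeyError matches tuple containing it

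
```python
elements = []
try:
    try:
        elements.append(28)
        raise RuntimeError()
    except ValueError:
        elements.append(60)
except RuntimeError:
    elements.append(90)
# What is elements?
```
[28, 90]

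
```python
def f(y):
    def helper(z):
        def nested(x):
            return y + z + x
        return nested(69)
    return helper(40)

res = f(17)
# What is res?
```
126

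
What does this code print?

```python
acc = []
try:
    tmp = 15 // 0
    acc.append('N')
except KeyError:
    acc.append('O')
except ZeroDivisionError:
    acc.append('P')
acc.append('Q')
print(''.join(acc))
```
PQ

ZeroDivisionError is caught by its specific handler, not KeyError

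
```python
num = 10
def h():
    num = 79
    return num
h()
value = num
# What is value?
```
10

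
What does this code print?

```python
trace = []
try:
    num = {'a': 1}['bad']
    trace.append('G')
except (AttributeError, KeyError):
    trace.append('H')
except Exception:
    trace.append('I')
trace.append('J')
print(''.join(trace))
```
HJ

KeyError matches tuple containing it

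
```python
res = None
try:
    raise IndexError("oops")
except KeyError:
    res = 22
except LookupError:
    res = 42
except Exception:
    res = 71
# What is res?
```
42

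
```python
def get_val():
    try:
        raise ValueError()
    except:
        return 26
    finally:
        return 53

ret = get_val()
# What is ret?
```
53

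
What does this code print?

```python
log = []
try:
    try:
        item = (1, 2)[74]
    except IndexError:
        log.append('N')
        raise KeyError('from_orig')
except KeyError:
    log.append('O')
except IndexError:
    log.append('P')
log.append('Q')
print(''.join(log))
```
NOQ

KeyError raised and caught, original IndexError not re-raised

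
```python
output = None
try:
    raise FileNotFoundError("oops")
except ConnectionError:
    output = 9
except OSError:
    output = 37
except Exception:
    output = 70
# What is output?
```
37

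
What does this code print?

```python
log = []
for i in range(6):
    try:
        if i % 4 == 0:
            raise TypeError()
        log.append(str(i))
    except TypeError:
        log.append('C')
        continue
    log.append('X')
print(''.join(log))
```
C1X2X3XC5X

continue in except skips rest of loop body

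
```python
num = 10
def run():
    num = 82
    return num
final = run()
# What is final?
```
82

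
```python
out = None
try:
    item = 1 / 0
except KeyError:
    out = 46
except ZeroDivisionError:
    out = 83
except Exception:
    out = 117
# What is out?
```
83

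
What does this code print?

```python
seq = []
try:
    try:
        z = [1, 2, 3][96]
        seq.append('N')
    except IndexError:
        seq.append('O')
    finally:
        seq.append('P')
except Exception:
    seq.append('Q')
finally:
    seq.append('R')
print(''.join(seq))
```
OPR

Both finally blocks run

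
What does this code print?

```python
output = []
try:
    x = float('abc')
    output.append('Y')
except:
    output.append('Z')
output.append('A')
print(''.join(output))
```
ZA

Exception raised in try, caught by bare except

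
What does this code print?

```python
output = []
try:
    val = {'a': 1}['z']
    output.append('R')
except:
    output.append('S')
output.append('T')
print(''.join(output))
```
ST

Exception raised in try, caught by bare except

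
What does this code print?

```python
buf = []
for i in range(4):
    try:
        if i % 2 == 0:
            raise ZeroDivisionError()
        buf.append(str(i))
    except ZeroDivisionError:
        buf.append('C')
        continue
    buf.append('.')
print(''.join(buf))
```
C1.C3.

continue in except skips rest of loop body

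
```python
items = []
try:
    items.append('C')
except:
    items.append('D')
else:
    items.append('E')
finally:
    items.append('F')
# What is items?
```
['C', 'E', 'F']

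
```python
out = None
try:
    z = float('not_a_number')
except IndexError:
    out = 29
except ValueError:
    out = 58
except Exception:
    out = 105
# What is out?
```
58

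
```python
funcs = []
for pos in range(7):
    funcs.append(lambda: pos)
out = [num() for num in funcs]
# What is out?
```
[6, 6, 6, 6, 6, 6, 6]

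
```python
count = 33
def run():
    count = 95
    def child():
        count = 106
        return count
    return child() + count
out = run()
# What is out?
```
201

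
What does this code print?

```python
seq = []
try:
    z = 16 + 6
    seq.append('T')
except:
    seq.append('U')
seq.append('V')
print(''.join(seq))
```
TV

No exception, try block completes normally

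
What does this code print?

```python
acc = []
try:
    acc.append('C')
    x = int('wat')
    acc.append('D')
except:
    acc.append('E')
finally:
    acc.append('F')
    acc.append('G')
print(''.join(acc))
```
CEFG

Code before exception runs, then except, then all of finally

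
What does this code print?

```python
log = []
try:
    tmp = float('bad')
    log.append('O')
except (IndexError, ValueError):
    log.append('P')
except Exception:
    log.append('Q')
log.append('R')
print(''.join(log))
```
PR

ValueError matches tuple containing it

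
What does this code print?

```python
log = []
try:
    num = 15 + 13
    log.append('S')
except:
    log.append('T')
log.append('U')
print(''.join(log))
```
SU

No exception, try block completes normally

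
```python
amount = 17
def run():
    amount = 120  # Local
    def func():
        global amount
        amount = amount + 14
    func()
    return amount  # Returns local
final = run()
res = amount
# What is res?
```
31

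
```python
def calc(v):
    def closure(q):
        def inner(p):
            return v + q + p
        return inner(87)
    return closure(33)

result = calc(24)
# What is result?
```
144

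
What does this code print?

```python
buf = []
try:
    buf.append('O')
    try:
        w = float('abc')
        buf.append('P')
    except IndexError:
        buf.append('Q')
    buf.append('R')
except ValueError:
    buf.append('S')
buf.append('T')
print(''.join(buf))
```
OST

Inner handler doesn't match, propagates to outer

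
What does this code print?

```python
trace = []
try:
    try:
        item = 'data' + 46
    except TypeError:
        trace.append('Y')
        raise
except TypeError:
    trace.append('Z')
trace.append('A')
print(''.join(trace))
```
YZA

raise without argument re-raises current exception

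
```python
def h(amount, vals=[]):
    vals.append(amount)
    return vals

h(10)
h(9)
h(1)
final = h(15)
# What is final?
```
[10, 9, 1, 15]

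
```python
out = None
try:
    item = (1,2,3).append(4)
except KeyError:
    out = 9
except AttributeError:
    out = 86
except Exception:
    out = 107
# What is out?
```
86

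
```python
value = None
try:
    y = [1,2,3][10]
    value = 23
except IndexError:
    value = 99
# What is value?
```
99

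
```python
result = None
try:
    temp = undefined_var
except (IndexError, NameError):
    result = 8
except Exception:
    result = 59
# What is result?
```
8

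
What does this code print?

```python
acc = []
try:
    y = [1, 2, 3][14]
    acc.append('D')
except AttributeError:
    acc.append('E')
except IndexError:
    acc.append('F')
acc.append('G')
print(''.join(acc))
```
FG

IndexError is caught by its specific handler, not AttributeError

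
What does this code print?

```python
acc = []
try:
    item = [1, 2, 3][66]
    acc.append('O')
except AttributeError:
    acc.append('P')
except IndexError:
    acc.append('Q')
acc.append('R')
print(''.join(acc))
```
QR

IndexError is caught by its specific handler, not AttributeError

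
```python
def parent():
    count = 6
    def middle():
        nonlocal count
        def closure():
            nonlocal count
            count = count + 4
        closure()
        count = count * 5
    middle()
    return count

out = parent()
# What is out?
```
50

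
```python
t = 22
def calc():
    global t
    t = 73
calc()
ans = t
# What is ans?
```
73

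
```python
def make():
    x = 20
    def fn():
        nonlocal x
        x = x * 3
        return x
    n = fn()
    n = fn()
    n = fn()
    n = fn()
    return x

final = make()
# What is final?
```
1620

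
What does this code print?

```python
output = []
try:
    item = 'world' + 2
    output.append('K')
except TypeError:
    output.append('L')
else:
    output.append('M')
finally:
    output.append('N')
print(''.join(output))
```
LN

Exception: except runs, else skipped, finally runs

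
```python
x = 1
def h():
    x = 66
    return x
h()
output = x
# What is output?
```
1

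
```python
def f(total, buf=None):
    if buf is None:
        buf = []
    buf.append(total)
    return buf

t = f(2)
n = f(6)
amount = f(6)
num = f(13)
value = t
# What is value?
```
[2]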